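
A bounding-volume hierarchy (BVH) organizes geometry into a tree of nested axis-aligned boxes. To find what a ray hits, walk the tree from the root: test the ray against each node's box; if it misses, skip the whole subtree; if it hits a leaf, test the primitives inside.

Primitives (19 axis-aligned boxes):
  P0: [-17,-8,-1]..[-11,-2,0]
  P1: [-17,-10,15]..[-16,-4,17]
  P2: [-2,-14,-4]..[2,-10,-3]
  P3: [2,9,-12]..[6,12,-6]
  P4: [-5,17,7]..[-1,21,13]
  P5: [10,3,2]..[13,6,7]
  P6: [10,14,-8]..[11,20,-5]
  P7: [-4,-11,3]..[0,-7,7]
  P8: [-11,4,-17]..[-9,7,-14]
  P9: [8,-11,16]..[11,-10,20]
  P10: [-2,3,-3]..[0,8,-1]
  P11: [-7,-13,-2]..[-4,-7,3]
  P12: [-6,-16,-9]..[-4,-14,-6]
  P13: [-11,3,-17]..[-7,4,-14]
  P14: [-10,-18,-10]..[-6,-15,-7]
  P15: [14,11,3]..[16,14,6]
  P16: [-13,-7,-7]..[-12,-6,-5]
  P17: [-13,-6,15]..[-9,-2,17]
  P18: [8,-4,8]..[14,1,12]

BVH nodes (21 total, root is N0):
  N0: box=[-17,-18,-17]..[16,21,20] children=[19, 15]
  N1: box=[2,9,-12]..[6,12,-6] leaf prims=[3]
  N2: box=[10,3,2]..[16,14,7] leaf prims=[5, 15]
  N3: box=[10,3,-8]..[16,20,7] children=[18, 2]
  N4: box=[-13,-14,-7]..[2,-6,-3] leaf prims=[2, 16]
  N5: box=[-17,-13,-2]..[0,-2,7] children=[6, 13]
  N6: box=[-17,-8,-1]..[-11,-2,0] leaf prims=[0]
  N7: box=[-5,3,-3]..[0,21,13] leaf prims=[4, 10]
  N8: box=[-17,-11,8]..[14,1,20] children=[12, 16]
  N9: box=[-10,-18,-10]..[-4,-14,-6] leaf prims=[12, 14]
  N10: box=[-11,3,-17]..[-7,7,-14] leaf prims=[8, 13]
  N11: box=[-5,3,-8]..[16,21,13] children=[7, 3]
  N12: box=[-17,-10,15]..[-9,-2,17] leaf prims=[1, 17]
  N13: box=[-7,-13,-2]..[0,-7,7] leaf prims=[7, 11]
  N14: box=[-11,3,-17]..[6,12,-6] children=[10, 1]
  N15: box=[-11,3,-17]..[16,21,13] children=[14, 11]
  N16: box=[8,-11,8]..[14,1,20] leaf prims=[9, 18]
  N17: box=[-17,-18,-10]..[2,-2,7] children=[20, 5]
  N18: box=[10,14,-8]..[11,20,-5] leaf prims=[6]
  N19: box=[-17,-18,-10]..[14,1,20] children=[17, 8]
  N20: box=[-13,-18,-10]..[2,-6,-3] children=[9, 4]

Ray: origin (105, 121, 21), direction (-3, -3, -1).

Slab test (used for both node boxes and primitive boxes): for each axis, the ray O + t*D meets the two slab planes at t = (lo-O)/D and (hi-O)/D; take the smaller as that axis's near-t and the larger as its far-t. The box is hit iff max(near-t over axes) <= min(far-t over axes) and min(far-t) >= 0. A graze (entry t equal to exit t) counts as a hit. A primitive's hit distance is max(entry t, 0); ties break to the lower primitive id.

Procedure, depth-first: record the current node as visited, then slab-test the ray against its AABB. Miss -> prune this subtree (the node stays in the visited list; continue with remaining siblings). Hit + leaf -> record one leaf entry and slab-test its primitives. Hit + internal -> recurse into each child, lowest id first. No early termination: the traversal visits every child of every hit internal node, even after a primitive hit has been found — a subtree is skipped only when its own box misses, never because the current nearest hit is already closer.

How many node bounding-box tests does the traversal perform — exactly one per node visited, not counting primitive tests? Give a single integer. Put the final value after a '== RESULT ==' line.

Walk:
N0 x:[89/3,122/3] y:[100/3,139/3] z:[1,38] -> hit [100/3,38], descend [15, 19]
  N15 x:[89/3,116/3] y:[100/3,118/3] z:[8,38] -> hit [100/3,38], descend [11, 14]
    N11 x:[89/3,110/3] y:[100/3,118/3] z:[8,29] -> miss, prune
    N14 x:[33,116/3] y:[109/3,118/3] z:[27,38] -> hit [109/3,38], descend [1, 10]
      N1 x:[33,103/3] y:[109/3,112/3] z:[27,33] -> miss, prune
      N10 x:[112/3,116/3] y:[38,118/3] z:[35,38] -> hit [38,38] leaf, test {P8@t=38, P13(miss)}
  N19 x:[91/3,122/3] y:[40,139/3] z:[1,31] -> miss, prune

7 AABB tests over nodes [0, 15, 11, 14, 1, 10, 19]; 1 leaf entered; closest P8.

== RESULT ==
7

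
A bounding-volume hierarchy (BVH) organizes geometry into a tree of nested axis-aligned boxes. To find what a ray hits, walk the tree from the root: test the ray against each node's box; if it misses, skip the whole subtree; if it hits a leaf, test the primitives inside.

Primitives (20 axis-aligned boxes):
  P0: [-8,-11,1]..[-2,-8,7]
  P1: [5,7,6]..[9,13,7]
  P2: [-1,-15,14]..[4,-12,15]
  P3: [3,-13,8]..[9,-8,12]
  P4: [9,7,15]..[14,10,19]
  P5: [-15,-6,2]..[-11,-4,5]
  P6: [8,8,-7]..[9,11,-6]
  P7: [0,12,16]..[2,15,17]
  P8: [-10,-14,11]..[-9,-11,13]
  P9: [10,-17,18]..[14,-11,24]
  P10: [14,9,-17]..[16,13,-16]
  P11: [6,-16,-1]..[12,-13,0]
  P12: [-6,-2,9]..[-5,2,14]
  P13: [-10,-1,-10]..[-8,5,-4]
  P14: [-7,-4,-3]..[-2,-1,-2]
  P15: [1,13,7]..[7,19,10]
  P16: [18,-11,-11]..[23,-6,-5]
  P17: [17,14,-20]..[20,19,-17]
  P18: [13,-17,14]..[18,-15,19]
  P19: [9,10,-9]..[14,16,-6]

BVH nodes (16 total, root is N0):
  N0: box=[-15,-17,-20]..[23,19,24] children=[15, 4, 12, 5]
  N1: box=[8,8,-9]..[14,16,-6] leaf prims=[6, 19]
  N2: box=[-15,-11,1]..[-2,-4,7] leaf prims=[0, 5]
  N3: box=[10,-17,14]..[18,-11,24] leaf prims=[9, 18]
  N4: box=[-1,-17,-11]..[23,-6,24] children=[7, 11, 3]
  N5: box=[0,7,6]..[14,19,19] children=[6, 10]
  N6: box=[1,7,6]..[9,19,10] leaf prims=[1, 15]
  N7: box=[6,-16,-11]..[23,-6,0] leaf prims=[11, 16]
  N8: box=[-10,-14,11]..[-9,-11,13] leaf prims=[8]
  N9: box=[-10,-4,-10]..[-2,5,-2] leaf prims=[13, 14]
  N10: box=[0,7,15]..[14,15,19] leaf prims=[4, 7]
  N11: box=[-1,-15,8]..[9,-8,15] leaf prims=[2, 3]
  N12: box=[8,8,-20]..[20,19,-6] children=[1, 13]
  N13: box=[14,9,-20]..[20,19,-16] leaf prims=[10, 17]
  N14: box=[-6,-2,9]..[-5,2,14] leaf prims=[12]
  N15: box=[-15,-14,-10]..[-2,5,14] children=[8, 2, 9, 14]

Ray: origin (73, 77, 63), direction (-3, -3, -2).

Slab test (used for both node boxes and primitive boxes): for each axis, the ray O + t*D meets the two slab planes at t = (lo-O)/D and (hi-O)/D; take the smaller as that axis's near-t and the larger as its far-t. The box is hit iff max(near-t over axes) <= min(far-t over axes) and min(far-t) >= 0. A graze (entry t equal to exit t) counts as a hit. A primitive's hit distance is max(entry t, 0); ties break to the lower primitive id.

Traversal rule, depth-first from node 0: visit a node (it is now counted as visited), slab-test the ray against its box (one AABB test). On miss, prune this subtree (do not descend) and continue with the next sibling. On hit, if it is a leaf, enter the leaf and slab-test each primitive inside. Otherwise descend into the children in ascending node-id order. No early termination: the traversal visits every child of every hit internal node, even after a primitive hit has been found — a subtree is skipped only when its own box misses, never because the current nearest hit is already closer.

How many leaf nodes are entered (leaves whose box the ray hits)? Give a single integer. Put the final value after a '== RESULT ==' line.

Trace the traversal:
N0 x:[50/3,88/3] y:[58/3,94/3] z:[39/2,83/2] -> hit [39/2,88/3], descend [4, 5, 12, 15]
  N4 x:[50/3,74/3] y:[83/3,94/3] z:[39/2,37] -> miss, prune
  N5 x:[59/3,73/3] y:[58/3,70/3] z:[22,57/2] -> hit [22,70/3], descend [6, 10]
    N6 x:[64/3,24] y:[58/3,70/3] z:[53/2,57/2] -> miss, prune
    N10 x:[59/3,73/3] y:[62/3,70/3] z:[22,24] -> hit [22,70/3] leaf, test {P4(miss), P7(miss)}
  N12 x:[53/3,65/3] y:[58/3,23] z:[69/2,83/2] -> miss, prune
  N15 x:[25,88/3] y:[24,91/3] z:[49/2,73/2] -> hit [25,88/3], descend [2, 8, 9, 14]
    N2 x:[25,88/3] y:[27,88/3] z:[28,31] -> hit [28,88/3] leaf, test {P0(miss), P5(miss)}
    N8 x:[82/3,83/3] y:[88/3,91/3] z:[25,26] -> miss, prune
    N9 x:[25,83/3] y:[24,27] z:[65/2,73/2] -> miss, prune
    N14 x:[26,79/3] y:[25,79/3] z:[49/2,27] -> hit [26,79/3] leaf, test {P12@t=26}

Summary -> nodes [0, 4, 5, 6, 10, 12, 15, 2, 8, 9, 14]; box-tests=11; leaf-entries=3; first=P12

== RESULT ==
3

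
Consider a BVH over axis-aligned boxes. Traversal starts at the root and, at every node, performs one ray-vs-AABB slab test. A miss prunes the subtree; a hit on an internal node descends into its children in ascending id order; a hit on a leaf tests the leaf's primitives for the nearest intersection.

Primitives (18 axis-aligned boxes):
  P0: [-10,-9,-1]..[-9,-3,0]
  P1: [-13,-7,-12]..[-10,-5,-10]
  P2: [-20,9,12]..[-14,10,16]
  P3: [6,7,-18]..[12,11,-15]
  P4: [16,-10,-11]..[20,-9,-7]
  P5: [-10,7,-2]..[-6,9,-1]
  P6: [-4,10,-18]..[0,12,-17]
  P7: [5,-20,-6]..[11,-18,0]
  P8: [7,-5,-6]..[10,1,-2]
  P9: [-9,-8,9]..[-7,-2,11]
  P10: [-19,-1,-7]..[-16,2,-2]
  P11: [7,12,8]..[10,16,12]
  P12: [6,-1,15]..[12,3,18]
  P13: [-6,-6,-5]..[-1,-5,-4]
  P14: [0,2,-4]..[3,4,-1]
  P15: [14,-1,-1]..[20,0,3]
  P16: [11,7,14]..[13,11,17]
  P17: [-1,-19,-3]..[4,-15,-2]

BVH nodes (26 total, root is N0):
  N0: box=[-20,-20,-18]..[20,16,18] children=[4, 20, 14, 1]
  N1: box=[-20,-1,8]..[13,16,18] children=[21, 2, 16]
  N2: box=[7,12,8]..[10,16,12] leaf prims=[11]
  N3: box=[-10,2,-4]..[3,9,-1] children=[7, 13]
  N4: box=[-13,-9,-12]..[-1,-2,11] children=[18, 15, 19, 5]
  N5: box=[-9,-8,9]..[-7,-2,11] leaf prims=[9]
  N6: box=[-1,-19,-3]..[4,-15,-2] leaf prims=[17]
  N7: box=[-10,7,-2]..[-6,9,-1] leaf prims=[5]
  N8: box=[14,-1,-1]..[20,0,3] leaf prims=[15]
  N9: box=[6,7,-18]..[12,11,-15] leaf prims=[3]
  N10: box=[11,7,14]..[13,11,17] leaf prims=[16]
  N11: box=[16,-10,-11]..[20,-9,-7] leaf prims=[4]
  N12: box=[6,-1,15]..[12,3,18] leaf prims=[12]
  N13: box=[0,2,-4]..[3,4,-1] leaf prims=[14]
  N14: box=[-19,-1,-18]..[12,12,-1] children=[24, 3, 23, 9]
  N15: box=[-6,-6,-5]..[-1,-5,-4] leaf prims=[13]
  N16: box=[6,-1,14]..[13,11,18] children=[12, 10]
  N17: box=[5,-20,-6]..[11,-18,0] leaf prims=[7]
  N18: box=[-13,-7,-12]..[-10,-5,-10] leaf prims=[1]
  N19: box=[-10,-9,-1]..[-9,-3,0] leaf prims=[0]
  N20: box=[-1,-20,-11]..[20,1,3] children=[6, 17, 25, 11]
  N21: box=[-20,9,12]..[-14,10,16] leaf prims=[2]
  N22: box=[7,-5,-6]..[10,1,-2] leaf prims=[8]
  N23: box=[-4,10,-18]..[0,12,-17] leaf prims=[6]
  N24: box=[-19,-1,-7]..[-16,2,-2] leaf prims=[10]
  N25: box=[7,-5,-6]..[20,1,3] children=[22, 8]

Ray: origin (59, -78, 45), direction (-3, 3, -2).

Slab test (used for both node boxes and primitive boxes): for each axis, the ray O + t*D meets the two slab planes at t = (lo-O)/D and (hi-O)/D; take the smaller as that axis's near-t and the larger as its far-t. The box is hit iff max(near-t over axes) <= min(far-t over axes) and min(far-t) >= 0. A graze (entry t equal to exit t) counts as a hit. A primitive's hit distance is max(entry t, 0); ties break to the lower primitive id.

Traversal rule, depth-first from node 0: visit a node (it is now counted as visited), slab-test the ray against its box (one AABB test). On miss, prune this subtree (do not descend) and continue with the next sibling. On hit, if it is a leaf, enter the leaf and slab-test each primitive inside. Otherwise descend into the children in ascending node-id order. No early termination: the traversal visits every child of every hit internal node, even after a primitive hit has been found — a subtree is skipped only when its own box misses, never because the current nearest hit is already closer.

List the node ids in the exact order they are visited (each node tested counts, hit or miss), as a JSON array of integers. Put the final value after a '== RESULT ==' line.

Trace the traversal:
N0 x:[13,79/3] y:[58/3,94/3] z:[27/2,63/2] -> hit [58/3,79/3], descend [1, 4, 14, 20]
  N1 x:[46/3,79/3] y:[77/3,94/3] z:[27/2,37/2] -> miss, prune
  N4 x:[20,24] y:[23,76/3] z:[17,57/2] -> hit [23,24], descend [5, 15, 18, 19]
    N5 x:[22,68/3] y:[70/3,76/3] z:[17,18] -> miss, prune
    N15 x:[20,65/3] y:[24,73/3] z:[49/2,25] -> miss, prune
    N18 x:[23,24] y:[71/3,73/3] z:[55/2,57/2] -> miss, prune
    N19 x:[68/3,23] y:[23,25] z:[45/2,23] -> hit [23,23] leaf, test {P0@t=23}
  N14 x:[47/3,26] y:[77/3,30] z:[23,63/2] -> hit [77/3,26], descend [3, 9, 23, 24]
    N3 x:[56/3,23] y:[80/3,29] z:[23,49/2] -> miss, prune
    N9 x:[47/3,53/3] y:[85/3,89/3] z:[30,63/2] -> miss, prune
    N23 x:[59/3,21] y:[88/3,30] z:[31,63/2] -> miss, prune
    N24 x:[25,26] y:[77/3,80/3] z:[47/2,26] -> hit [77/3,26] leaf, test {P10@t=77/3}
  N20 x:[13,20] y:[58/3,79/3] z:[21,28] -> miss, prune

Summary -> nodes [0, 1, 4, 5, 15, 18, 19, 14, 3, 9, 23, 24, 20]; box-tests=13; leaf-entries=2; first=P0

== RESULT ==
[0, 1, 4, 5, 15, 18, 19, 14, 3, 9, 23, 24, 20]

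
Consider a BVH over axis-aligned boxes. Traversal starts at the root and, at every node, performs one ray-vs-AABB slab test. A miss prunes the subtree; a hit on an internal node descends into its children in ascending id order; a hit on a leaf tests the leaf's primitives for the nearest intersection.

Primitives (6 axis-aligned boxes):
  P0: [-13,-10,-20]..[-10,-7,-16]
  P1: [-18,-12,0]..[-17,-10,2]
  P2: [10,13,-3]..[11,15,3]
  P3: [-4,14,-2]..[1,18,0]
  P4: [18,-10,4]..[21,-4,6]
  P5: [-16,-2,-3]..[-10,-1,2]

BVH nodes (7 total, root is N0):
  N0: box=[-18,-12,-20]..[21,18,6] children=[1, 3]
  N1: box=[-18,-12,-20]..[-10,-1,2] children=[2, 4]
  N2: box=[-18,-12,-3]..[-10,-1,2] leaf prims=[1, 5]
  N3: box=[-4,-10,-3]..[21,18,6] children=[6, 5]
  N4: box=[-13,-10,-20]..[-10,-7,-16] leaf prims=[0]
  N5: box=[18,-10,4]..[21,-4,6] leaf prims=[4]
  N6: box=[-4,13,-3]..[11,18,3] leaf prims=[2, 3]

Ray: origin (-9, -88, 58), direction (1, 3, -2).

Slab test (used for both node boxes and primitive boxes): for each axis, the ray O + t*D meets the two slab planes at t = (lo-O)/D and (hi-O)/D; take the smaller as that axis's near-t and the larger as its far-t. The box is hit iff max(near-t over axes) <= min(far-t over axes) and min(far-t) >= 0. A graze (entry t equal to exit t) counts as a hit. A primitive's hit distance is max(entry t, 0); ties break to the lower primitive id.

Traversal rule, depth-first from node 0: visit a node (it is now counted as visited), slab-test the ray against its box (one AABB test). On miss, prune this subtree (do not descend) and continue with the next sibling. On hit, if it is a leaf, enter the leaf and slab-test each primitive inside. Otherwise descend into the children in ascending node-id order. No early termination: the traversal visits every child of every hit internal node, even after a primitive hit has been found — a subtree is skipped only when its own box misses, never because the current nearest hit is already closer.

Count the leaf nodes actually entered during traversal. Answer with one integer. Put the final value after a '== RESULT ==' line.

Trace the traversal:
N0 x:[-9,30] y:[76/3,106/3] z:[26,39] -> hit [26,30], descend [1, 3]
  N1 x:[-9,-1] y:[76/3,29] z:[28,39] -> miss, prune
  N3 x:[5,30] y:[26,106/3] z:[26,61/2] -> hit [26,30], descend [5, 6]
    N5 x:[27,30] y:[26,28] z:[26,27] -> hit [27,27] leaf, test {P4@t=27}
    N6 x:[5,20] y:[101/3,106/3] z:[55/2,61/2] -> miss, prune

5 AABB tests over nodes [0, 1, 3, 5, 6]; 1 leaf entered; closest P4.

== RESULT ==
1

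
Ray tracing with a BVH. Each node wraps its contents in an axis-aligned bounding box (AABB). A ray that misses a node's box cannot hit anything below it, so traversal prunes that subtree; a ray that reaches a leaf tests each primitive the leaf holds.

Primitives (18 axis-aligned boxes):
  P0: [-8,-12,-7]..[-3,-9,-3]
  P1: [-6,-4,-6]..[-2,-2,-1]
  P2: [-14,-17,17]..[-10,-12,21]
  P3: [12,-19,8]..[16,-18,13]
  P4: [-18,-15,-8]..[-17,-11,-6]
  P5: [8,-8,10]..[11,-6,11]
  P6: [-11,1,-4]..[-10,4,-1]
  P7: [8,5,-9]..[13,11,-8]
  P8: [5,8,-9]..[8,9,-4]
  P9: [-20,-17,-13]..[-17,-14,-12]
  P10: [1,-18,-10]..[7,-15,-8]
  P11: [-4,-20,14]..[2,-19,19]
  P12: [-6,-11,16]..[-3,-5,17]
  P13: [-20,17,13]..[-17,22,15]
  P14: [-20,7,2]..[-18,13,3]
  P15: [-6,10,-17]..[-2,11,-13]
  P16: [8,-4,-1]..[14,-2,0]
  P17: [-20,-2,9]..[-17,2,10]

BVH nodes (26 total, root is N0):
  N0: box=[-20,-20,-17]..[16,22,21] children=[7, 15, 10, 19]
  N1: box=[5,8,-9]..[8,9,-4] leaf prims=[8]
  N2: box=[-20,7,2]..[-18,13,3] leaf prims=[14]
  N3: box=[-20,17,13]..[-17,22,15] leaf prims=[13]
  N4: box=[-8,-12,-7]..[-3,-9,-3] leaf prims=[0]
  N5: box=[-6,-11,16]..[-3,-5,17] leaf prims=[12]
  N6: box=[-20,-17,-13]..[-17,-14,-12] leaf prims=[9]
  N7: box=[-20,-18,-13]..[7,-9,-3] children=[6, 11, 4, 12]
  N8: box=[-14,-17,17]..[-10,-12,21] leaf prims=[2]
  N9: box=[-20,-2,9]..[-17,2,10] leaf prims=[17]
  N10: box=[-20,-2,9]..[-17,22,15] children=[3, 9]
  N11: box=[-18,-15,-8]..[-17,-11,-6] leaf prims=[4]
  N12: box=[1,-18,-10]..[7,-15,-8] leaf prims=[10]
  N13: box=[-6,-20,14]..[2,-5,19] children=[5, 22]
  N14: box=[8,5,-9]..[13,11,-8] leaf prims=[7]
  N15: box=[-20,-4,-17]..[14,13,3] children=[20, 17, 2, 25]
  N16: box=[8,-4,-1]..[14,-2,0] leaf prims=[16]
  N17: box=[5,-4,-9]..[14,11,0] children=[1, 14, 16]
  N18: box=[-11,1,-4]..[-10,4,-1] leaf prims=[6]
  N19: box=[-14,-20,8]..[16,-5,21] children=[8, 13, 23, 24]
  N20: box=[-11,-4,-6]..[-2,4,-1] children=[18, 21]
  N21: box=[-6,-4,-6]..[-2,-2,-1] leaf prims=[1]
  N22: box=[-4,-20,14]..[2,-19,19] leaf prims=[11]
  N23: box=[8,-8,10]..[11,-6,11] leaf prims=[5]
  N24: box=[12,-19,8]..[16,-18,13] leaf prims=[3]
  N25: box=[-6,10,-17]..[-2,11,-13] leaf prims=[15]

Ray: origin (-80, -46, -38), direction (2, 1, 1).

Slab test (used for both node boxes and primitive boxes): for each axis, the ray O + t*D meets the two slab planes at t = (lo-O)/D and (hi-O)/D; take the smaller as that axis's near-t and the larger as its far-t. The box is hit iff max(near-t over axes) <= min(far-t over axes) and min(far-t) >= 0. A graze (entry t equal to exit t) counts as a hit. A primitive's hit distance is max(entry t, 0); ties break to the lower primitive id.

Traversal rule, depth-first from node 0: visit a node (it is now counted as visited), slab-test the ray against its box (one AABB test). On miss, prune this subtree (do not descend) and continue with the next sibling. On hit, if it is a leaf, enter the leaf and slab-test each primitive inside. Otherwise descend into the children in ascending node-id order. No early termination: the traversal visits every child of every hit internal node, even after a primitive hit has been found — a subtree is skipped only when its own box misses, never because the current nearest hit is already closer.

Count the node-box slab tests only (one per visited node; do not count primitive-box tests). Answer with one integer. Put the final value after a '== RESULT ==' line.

Traverse from the root:
N0 x:[30,48] y:[26,68] z:[21,59] -> hit [30,48], descend [7, 10, 15, 19]
  N7 x:[30,87/2] y:[28,37] z:[25,35] -> hit [30,35], descend [4, 6, 11, 12]
    N4 x:[36,77/2] y:[34,37] z:[31,35] -> miss, prune
    N6 x:[30,63/2] y:[29,32] z:[25,26] -> miss, prune
    N11 x:[31,63/2] y:[31,35] z:[30,32] -> hit [31,63/2] leaf, test {P4@t=31}
    N12 x:[81/2,87/2] y:[28,31] z:[28,30] -> miss, prune
  N10 x:[30,63/2] y:[44,68] z:[47,53] -> miss, prune
  N15 x:[30,47] y:[42,59] z:[21,41] -> miss, prune
  N19 x:[33,48] y:[26,41] z:[46,59] -> miss, prune

Visited [0, 7, 4, 6, 11, 12, 10, 15, 19]. Tests: 9 box, 1 leaf. Nearest: P4.

== RESULT ==
9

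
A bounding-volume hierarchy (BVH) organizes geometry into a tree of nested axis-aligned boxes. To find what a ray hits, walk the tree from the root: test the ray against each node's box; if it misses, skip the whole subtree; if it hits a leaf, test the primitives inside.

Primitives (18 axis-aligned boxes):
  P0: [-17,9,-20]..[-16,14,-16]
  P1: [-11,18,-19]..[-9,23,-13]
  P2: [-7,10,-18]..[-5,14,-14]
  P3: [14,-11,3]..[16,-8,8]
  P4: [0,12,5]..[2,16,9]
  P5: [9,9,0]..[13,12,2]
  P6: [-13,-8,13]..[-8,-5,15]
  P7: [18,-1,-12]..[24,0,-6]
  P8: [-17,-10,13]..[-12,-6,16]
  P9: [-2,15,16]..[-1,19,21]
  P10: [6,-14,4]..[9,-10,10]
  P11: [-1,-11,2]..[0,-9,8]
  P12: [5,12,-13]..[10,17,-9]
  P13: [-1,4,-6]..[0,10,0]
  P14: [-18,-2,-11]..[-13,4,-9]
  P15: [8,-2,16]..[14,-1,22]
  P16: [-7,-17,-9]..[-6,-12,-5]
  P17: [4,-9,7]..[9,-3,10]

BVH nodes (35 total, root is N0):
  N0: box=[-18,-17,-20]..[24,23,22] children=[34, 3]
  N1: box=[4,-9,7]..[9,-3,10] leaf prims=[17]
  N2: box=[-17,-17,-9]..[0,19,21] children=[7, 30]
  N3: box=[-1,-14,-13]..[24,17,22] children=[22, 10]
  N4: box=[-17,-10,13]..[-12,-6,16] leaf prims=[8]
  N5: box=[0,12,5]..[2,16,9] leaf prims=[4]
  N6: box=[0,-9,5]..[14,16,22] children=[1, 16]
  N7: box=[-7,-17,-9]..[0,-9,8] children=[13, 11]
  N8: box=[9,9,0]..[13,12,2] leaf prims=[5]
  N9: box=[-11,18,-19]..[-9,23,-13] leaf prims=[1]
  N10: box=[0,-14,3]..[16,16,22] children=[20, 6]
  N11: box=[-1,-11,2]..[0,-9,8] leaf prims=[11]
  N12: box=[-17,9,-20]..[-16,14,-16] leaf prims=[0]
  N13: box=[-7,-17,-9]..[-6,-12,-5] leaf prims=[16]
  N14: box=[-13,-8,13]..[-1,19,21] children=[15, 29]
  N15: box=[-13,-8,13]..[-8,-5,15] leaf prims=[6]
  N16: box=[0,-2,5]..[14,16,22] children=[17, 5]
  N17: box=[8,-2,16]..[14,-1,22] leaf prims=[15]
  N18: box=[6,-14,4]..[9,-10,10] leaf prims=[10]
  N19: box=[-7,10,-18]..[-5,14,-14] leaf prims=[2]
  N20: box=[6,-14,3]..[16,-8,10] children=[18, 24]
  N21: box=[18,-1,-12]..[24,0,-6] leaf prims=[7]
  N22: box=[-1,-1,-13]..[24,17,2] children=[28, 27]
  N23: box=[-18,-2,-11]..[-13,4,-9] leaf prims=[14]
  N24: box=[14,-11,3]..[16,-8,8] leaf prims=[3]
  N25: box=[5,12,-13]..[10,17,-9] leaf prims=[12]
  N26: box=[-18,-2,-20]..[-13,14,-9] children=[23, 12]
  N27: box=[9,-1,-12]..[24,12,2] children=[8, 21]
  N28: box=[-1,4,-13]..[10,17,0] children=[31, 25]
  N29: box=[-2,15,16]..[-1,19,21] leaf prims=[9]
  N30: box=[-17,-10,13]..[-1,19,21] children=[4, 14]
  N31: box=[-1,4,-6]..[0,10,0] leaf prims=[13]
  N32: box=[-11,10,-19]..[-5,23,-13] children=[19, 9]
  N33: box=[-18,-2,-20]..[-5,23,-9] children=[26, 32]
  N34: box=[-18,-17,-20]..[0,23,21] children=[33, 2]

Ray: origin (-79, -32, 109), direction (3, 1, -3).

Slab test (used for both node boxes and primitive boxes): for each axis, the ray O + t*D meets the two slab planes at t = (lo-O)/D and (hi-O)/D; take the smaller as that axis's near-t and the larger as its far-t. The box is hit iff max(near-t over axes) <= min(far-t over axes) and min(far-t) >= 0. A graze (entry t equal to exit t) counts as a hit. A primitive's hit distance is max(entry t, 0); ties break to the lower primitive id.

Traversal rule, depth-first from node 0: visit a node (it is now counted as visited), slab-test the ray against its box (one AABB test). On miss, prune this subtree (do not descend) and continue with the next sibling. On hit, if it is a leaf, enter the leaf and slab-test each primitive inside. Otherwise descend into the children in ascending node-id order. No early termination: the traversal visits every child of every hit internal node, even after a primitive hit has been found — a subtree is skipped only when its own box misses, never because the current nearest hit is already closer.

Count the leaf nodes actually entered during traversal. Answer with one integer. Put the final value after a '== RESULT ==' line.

Trace the traversal:
N0 x:[61/3,103/3] y:[15,55] z:[29,43] -> hit [29,103/3], descend [3, 34]
  N3 x:[26,103/3] y:[18,49] z:[29,122/3] -> hit [29,103/3], descend [10, 22]
    N10 x:[79/3,95/3] y:[18,48] z:[29,106/3] -> hit [29,95/3], descend [6, 20]
      N6 x:[79/3,31] y:[23,48] z:[29,104/3] -> hit [29,31], descend [1, 16]
        N1 x:[83/3,88/3] y:[23,29] z:[33,34] -> miss, prune
        N16 x:[79/3,31] y:[30,48] z:[29,104/3] -> hit [30,31], descend [5, 17]
          N5 x:[79/3,27] y:[44,48] z:[100/3,104/3] -> miss, prune
          N17 x:[29,31] y:[30,31] z:[29,31] -> hit [30,31] leaf, test {P15@t=30}
      N20 x:[85/3,95/3] y:[18,24] z:[33,106/3] -> miss, prune
    N22 x:[26,103/3] y:[31,49] z:[107/3,122/3] -> miss, prune
  N34 x:[61/3,79/3] y:[15,55] z:[88/3,43] -> miss, prune

11 AABB tests over nodes [0, 3, 10, 6, 1, 16, 5, 17, 20, 22, 34]; 1 leaf entered; closest P15.

== RESULT ==
1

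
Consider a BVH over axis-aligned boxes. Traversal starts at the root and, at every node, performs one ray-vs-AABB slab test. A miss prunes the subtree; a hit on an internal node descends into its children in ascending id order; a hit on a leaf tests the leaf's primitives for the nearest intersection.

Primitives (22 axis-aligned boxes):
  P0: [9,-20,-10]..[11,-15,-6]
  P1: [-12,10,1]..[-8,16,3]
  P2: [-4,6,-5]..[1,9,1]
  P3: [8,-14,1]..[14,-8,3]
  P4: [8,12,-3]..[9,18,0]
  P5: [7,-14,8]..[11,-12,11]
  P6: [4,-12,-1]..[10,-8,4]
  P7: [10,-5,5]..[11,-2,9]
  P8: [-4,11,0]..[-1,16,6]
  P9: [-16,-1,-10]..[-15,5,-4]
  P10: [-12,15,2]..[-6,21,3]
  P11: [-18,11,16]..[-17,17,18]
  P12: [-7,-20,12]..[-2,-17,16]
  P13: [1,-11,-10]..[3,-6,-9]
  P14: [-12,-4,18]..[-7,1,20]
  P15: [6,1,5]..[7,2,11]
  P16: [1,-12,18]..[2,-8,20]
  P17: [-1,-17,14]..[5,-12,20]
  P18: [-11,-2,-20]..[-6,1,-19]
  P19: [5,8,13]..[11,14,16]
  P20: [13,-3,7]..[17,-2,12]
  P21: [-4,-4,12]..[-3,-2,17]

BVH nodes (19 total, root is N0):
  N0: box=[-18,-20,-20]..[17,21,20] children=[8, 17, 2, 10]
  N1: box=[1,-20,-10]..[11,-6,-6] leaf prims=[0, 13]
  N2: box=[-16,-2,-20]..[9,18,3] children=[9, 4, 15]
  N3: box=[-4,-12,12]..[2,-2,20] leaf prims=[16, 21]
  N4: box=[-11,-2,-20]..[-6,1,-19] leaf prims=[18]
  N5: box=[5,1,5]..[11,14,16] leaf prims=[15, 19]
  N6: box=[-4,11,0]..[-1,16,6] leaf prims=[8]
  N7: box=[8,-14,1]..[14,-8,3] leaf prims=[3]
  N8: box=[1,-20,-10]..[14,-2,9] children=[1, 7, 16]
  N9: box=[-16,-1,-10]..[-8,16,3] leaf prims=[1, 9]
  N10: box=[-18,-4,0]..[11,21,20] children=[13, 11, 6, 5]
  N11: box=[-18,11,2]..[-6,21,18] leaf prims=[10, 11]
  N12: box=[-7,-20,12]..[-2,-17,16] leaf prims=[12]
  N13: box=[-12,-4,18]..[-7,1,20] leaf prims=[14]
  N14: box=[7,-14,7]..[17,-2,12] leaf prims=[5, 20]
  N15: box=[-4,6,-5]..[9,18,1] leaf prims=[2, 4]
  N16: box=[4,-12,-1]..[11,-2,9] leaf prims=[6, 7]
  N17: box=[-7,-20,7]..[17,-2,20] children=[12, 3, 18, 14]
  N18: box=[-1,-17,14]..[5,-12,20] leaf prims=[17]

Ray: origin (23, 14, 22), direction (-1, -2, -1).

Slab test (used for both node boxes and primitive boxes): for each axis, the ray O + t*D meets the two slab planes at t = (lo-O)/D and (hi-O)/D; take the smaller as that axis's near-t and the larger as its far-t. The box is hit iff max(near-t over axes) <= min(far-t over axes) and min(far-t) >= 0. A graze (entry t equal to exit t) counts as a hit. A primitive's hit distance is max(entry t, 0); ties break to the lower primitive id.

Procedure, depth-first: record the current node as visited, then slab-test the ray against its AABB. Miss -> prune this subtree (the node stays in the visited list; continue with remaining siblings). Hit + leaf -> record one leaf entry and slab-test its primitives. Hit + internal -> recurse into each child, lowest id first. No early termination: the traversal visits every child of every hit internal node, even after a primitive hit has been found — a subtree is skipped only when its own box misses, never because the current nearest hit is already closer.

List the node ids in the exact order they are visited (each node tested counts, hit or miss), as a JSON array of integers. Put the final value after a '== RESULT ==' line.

Walk:
N0 x:[6,41] y:[-7/2,17] z:[2,42] -> hit [6,17], descend [2, 8, 10, 17]
  N2 x:[14,39] y:[-2,8] z:[19,42] -> miss, prune
  N8 x:[9,22] y:[8,17] z:[13,32] -> hit [13,17], descend [1, 7, 16]
    N1 x:[12,22] y:[10,17] z:[28,32] -> miss, prune
    N7 x:[9,15] y:[11,14] z:[19,21] -> miss, prune
    N16 x:[12,19] y:[8,13] z:[13,23] -> hit [13,13] leaf, test {P6(miss), P7(miss)}
  N10 x:[12,41] y:[-7/2,9] z:[2,22] -> miss, prune
  N17 x:[6,30] y:[8,17] z:[2,15] -> hit [8,15], descend [3, 12, 14, 18]
    N3 x:[21,27] y:[8,13] z:[2,10] -> miss, prune
    N12 x:[25,30] y:[31/2,17] z:[6,10] -> miss, prune
    N14 x:[6,16] y:[8,14] z:[10,15] -> hit [10,14] leaf, test {P5@t=13, P20(miss)}
    N18 x:[18,24] y:[13,31/2] z:[2,8] -> miss, prune

Summary -> nodes [0, 2, 8, 1, 7, 16, 10, 17, 3, 12, 14, 18]; box-tests=12; leaf-entries=2; first=P5

== RESULT ==
[0, 2, 8, 1, 7, 16, 10, 17, 3, 12, 14, 18]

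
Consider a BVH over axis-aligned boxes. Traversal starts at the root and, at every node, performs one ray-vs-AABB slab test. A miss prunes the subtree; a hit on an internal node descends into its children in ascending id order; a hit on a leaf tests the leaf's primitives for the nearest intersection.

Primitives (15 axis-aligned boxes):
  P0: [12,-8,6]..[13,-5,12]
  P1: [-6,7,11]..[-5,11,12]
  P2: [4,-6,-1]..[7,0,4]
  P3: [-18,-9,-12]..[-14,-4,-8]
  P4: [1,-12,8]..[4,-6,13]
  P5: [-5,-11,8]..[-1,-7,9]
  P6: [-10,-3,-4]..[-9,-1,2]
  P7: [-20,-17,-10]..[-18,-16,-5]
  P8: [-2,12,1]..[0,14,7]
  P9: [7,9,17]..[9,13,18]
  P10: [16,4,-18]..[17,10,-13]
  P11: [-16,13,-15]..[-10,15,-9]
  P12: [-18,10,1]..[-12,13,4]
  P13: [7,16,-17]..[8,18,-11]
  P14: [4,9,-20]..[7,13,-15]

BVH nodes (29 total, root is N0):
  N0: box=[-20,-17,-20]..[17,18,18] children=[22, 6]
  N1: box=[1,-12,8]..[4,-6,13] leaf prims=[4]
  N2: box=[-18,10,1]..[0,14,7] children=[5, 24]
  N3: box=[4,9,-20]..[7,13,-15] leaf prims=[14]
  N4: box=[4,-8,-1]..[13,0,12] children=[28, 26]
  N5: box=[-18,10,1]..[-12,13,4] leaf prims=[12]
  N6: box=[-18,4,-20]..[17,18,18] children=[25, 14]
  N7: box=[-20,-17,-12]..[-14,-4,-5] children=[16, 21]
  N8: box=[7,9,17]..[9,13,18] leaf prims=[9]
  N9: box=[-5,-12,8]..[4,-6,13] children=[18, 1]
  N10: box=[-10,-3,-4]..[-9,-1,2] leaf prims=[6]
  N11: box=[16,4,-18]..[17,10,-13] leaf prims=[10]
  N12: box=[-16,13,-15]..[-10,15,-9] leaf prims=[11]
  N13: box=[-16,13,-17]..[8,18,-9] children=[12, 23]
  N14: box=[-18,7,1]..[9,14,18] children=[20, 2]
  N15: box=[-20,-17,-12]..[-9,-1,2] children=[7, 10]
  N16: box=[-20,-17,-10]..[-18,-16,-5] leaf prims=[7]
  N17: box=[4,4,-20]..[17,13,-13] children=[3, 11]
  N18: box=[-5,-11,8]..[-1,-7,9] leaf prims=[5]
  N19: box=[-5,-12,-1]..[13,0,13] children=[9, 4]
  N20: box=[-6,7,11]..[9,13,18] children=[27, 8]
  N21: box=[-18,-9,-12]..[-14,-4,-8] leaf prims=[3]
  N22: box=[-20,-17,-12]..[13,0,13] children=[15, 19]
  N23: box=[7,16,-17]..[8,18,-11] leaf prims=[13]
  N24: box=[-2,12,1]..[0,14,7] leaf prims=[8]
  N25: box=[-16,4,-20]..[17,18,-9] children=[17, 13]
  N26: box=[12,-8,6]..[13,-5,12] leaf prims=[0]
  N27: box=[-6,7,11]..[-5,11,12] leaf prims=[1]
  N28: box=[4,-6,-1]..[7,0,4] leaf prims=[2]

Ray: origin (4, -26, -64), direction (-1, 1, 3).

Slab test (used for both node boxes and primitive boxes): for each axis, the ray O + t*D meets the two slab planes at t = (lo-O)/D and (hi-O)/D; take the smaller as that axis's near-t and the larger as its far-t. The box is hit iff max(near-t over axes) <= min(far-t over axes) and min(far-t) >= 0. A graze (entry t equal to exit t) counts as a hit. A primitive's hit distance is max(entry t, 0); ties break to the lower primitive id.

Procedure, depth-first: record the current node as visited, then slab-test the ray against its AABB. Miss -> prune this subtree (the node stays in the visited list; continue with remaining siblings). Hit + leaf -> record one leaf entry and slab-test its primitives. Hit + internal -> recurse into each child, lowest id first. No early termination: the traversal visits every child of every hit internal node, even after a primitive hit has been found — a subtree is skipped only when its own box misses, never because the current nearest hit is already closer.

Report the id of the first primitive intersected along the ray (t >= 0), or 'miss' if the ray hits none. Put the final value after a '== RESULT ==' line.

Trace the traversal:
N0 x:[-13,24] y:[9,44] z:[44/3,82/3] -> hit [44/3,24], descend [6, 22]
  N6 x:[-13,22] y:[30,44] z:[44/3,82/3] -> miss, prune
  N22 x:[-9,24] y:[9,26] z:[52/3,77/3] -> hit [52/3,24], descend [15, 19]
    N15 x:[13,24] y:[9,25] z:[52/3,22] -> hit [52/3,22], descend [7, 10]
      N7 x:[18,24] y:[9,22] z:[52/3,59/3] -> hit [18,59/3], descend [16, 21]
        N16 x:[22,24] y:[9,10] z:[18,59/3] -> miss, prune
        N21 x:[18,22] y:[17,22] z:[52/3,56/3] -> hit [18,56/3] leaf, test {P3@t=18}
      N10 x:[13,14] y:[23,25] z:[20,22] -> miss, prune
    N19 x:[-9,9] y:[14,26] z:[21,77/3] -> miss, prune

9 AABB tests over nodes [0, 6, 22, 15, 7, 16, 21, 10, 19]; 1 leaf entered; closest P3.

== RESULT ==
3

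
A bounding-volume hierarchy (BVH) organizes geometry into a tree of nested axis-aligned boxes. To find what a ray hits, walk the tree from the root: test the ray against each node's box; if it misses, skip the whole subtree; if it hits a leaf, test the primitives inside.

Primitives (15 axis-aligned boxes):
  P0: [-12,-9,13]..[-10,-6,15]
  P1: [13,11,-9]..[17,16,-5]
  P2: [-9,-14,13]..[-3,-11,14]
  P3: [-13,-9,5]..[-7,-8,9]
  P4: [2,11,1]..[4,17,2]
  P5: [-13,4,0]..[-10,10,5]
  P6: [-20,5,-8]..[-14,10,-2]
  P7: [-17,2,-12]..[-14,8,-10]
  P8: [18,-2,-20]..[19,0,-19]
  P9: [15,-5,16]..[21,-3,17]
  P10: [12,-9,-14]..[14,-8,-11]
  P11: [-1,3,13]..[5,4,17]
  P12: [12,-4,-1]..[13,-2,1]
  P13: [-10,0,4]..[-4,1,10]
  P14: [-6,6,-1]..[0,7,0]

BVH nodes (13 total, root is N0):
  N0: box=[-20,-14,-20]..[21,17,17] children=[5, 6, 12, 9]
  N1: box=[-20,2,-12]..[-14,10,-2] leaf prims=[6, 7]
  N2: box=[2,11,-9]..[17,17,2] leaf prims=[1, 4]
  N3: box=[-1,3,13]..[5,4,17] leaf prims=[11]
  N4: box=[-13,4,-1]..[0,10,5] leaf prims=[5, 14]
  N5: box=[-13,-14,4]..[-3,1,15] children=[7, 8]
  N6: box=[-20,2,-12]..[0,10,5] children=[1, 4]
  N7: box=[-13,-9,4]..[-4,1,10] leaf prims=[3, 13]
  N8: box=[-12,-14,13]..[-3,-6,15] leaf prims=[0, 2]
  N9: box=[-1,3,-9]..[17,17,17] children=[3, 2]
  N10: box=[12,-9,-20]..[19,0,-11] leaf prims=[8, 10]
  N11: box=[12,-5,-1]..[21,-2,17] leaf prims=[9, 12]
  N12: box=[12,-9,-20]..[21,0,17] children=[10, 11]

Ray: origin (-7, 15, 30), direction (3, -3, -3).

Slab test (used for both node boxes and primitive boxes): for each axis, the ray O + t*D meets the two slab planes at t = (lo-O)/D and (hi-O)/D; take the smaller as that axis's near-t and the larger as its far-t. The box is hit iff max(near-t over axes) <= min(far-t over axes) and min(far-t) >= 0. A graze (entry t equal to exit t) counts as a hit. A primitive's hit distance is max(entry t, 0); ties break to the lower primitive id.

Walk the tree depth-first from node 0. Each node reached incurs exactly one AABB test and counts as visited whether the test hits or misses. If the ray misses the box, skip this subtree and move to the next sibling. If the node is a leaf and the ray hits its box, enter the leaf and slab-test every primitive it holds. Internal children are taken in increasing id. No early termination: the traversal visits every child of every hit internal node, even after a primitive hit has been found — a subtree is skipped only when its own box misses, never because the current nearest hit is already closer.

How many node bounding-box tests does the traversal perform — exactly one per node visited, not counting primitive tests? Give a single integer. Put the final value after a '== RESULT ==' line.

Traverse from the root:
N0 x:[-13/3,28/3] y:[-2/3,29/3] z:[13/3,50/3] -> hit [13/3,28/3], descend [5, 6, 9, 12]
  N5 x:[-2,4/3] y:[14/3,29/3] z:[5,26/3] -> miss, prune
  N6 x:[-13/3,7/3] y:[5/3,13/3] z:[25/3,14] -> miss, prune
  N9 x:[2,8] y:[-2/3,4] z:[13/3,13] -> miss, prune
  N12 x:[19/3,28/3] y:[5,8] z:[13/3,50/3] -> hit [19/3,8], descend [10, 11]
    N10 x:[19/3,26/3] y:[5,8] z:[41/3,50/3] -> miss, prune
    N11 x:[19/3,28/3] y:[17/3,20/3] z:[13/3,31/3] -> hit [19/3,20/3] leaf, test {P9(miss), P12(miss)}

Summary -> nodes [0, 5, 6, 9, 12, 10, 11]; box-tests=7; leaf-entries=1; first=miss

== RESULT ==
7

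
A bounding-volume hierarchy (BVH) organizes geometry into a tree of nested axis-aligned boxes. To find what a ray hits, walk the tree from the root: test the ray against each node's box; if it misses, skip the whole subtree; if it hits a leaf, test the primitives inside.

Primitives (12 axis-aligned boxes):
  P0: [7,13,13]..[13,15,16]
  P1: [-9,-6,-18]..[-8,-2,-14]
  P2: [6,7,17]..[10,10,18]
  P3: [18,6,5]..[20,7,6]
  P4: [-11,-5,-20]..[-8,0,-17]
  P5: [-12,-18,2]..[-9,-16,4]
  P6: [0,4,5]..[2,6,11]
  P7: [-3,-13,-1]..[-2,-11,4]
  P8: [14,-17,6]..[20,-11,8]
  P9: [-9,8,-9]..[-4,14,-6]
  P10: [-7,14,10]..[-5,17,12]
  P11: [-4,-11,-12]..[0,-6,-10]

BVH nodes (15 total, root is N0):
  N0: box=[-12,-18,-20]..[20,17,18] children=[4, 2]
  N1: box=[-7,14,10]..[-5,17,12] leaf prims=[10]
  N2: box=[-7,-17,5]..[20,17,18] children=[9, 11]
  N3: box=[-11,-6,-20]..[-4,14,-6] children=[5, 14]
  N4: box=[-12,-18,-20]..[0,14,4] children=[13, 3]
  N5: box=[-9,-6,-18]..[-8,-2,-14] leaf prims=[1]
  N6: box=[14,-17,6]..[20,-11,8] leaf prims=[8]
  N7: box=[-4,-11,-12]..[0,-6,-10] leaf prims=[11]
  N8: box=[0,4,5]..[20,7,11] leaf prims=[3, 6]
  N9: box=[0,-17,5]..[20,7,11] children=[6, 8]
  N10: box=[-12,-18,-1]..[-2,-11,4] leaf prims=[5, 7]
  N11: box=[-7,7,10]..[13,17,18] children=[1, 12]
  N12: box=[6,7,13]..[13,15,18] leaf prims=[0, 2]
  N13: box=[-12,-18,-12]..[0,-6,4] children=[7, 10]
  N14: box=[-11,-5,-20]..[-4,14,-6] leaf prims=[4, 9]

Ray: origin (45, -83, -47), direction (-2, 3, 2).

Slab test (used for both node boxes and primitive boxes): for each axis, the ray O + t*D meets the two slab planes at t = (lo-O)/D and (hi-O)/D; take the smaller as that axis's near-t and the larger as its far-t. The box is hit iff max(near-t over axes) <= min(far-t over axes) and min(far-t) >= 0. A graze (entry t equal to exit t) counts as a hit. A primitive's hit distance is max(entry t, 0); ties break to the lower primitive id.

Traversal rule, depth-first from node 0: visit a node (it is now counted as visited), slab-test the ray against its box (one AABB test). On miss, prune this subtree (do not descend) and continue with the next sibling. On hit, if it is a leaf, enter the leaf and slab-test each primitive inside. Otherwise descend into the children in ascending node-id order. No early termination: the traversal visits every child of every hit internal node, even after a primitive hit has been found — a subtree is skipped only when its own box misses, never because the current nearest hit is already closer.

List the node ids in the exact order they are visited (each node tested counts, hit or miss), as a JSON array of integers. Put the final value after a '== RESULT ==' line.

Walk:
N0 x:[25/2,57/2] y:[65/3,100/3] z:[27/2,65/2] -> hit [65/3,57/2], descend [2, 4]
  N2 x:[25/2,26] y:[22,100/3] z:[26,65/2] -> hit [26,26], descend [9, 11]
    N9 x:[25/2,45/2] y:[22,30] z:[26,29] -> miss, prune
    N11 x:[16,26] y:[30,100/3] z:[57/2,65/2] -> miss, prune
  N4 x:[45/2,57/2] y:[65/3,97/3] z:[27/2,51/2] -> hit [45/2,51/2], descend [3, 13]
    N3 x:[49/2,28] y:[77/3,97/3] z:[27/2,41/2] -> miss, prune
    N13 x:[45/2,57/2] y:[65/3,77/3] z:[35/2,51/2] -> hit [45/2,51/2], descend [7, 10]
      N7 x:[45/2,49/2] y:[24,77/3] z:[35/2,37/2] -> miss, prune
      N10 x:[47/2,57/2] y:[65/3,24] z:[23,51/2] -> hit [47/2,24] leaf, test {P5(miss), P7@t=47/2}

9 AABB tests over nodes [0, 2, 9, 11, 4, 3, 13, 7, 10]; 1 leaf entered; closest P7.

== RESULT ==
[0, 2, 9, 11, 4, 3, 13, 7, 10]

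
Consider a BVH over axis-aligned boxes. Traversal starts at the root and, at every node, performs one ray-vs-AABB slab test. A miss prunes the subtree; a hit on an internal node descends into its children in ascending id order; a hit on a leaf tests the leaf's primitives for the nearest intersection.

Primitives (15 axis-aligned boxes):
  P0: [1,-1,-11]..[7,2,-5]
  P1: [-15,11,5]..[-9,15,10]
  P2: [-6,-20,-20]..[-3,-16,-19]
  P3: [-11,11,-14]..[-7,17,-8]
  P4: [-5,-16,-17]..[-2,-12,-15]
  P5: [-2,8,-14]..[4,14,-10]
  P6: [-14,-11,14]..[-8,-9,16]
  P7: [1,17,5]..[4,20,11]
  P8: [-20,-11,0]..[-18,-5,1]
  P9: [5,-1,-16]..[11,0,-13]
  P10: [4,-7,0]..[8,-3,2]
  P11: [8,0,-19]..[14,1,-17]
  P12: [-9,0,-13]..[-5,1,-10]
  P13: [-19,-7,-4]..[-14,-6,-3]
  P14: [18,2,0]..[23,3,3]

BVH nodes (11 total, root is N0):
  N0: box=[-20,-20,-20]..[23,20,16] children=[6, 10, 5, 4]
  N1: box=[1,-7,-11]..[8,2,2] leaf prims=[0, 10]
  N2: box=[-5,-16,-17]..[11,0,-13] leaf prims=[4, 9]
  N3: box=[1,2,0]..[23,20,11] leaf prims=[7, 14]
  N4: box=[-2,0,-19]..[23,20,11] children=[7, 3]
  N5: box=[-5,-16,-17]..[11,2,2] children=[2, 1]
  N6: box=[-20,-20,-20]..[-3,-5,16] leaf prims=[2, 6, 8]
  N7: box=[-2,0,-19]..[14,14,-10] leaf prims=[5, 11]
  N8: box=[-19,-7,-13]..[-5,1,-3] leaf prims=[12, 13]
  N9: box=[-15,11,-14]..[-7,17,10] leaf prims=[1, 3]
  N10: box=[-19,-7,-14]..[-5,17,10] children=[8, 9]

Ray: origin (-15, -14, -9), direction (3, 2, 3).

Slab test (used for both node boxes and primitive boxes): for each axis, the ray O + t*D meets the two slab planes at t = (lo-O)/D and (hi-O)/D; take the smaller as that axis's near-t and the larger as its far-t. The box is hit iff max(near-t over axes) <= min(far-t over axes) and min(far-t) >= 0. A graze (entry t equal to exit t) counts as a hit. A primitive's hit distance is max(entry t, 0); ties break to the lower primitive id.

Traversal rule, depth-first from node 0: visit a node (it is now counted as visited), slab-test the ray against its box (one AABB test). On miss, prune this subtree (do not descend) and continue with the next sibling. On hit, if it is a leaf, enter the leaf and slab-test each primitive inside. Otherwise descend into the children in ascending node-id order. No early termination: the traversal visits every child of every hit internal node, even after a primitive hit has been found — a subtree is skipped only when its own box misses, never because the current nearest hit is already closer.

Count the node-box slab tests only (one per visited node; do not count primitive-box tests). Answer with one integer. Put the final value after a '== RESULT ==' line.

Traverse from the root:
N0 x:[-5/3,38/3] y:[-3,17] z:[-11/3,25/3] -> hit [-5/3,25/3], descend [4, 5, 6, 10]
  N4 x:[13/3,38/3] y:[7,17] z:[-10/3,20/3] -> miss, prune
  N5 x:[10/3,26/3] y:[-1,8] z:[-8/3,11/3] -> hit [10/3,11/3], descend [1, 2]
    N1 x:[16/3,23/3] y:[7/2,8] z:[-2/3,11/3] -> miss, prune
    N2 x:[10/3,26/3] y:[-1,7] z:[-8/3,-4/3] -> miss, prune
  N6 x:[-5/3,4] y:[-3,9/2] z:[-11/3,25/3] -> hit [-5/3,4] leaf, test {P2(miss), P6(miss), P8(miss)}
  N10 x:[-4/3,10/3] y:[7/2,31/2] z:[-5/3,19/3] -> miss, prune

order=[0, 4, 5, 1, 2, 6, 10]  |boxes|=7  |leaves|=1  hit=miss

== RESULT ==
7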